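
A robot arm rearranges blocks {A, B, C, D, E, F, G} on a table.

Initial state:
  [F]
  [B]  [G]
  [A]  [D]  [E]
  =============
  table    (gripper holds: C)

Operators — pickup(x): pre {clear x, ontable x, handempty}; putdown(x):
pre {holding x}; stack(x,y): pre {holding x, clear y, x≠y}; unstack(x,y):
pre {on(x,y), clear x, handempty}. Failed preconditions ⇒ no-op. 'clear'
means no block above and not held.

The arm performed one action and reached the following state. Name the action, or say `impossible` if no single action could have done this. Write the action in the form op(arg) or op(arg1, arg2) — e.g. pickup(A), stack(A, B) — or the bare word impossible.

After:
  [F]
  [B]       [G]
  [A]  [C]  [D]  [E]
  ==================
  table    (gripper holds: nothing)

target: towers=[A/B/F; C; D/G; E] holding=-
        putdown(C) → towers=[A/B/F; C; D/G; E] holding=-  ← match
       stack(C, F) → towers=[A/B/F/C; D/G; E] holding=-
       stack(C, G) → towers=[A/B/F; D/G/C; E] holding=-
       stack(C, E) → towers=[A/B/F; D/G; E/C] holding=-

putdown(C)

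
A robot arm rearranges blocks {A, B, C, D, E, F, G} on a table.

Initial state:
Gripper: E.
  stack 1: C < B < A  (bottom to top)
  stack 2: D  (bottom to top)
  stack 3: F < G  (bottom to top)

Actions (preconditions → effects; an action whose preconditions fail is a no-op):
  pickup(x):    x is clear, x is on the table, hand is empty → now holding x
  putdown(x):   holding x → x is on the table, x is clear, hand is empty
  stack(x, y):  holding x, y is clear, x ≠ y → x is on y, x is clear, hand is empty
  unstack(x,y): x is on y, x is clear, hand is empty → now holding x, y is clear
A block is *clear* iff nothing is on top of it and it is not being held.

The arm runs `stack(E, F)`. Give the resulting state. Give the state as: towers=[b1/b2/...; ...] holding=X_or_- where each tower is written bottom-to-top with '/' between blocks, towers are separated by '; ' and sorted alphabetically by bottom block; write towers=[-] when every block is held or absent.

towers=[C/B/A; D; F/G] holding=E

before: towers=[C/B/A; D; F/G] holding=E
pre[stack(E, F)]: holding(E) ok, clear(F) fail, E≠F ok
clear(F) unmet → stack(E, F) is a no-op
after:  towers=[C/B/A; D; F/G] holding=E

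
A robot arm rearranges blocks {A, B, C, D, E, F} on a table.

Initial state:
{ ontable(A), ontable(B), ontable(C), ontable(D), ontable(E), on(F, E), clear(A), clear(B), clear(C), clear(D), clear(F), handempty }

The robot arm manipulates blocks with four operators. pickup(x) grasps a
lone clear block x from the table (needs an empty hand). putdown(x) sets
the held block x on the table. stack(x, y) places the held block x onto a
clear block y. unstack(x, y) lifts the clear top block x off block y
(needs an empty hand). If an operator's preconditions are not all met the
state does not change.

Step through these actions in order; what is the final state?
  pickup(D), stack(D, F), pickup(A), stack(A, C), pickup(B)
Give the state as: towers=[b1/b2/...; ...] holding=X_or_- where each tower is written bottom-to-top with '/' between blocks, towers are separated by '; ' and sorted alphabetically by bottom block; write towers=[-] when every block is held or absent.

towers=[C/A; E/F/D] holding=B

step 1 (pickup(D)): towers=[A; B; C; E/F] holding=D
step 2 (stack(D, F)): towers=[A; B; C; E/F/D] holding=-
step 3 (pickup(A)): towers=[B; C; E/F/D] holding=A
step 4 (stack(A, C)): towers=[B; C/A; E/F/D] holding=-
step 5 (pickup(B)): towers=[C/A; E/F/D] holding=B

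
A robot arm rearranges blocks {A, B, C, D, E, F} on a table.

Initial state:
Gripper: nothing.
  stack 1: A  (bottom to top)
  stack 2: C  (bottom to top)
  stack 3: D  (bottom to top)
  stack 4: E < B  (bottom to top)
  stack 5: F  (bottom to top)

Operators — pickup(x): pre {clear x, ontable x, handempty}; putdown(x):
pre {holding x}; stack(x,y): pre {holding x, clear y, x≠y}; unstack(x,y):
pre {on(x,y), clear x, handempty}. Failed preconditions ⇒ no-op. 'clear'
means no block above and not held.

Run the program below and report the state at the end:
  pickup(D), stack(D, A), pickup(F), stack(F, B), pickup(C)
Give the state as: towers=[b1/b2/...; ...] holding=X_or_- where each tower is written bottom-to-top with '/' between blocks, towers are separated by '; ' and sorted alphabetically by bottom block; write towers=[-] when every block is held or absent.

towers=[A/D; E/B/F] holding=C

step 1 (pickup(D)): towers=[A; C; E/B; F] holding=D
step 2 (stack(D, A)): towers=[A/D; C; E/B; F] holding=-
step 3 (pickup(F)): towers=[A/D; C; E/B] holding=F
step 4 (stack(F, B)): towers=[A/D; C; E/B/F] holding=-
step 5 (pickup(C)): towers=[A/D; E/B/F] holding=C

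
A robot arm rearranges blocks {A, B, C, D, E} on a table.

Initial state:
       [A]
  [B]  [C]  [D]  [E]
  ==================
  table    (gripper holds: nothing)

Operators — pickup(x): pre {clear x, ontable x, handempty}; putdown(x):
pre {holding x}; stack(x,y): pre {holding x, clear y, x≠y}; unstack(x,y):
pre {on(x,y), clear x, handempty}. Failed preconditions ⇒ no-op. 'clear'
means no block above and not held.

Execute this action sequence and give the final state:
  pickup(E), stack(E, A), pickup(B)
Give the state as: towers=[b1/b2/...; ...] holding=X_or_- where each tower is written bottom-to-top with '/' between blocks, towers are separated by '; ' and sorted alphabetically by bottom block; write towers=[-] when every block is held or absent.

towers=[C/A/E; D] holding=B

step 1 (pickup(E)): towers=[B; C/A; D] holding=E
step 2 (stack(E, A)): towers=[B; C/A/E; D] holding=-
step 3 (pickup(B)): towers=[C/A/E; D] holding=B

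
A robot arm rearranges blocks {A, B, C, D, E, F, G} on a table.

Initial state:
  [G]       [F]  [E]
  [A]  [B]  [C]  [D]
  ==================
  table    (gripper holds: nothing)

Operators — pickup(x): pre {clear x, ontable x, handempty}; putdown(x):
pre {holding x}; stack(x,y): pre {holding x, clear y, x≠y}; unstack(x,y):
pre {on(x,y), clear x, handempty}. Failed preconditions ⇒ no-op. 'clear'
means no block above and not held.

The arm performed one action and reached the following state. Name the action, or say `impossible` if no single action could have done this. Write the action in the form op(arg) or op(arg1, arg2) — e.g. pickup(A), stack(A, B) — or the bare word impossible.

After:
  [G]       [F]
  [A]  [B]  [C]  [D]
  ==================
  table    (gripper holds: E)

unstack(E, D)

target: towers=[A/G; B; C/F; D] holding=E
         pickup(B) → towers=[A/G; C/F; D/E] holding=B
     unstack(F, C) → towers=[A/G; B; C; D/E] holding=F
     unstack(G, A) → towers=[A; B; C/F; D/E] holding=G
     unstack(E, D) → towers=[A/G; B; C/F; D] holding=E  ← match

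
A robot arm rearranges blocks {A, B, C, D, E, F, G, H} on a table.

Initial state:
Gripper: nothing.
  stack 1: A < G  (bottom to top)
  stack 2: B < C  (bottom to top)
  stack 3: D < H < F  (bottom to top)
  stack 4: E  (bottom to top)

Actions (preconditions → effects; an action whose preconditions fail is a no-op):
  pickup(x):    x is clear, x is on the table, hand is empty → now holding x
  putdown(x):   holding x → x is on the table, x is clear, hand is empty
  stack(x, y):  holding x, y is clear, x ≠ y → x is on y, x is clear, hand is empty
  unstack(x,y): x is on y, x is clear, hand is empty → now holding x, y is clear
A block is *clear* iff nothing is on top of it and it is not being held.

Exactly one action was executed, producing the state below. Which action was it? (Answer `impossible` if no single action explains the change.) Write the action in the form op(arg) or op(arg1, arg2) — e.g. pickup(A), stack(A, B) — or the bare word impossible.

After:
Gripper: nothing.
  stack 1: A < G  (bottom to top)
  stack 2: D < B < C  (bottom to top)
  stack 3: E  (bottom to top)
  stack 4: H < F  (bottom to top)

target: towers=[A/G; D/B/C; E; H/F] holding=-
     unstack(G, A) → towers=[A; B/C; D/H/F; E] holding=G
         pickup(E) → towers=[A/G; B/C; D/H/F] holding=E
     unstack(F, H) → towers=[A/G; B/C; D/H; E] holding=F
     unstack(C, B) → towers=[A/G; B; D/H/F; E] holding=C
none of the 4 applicable actions match → impossible

impossible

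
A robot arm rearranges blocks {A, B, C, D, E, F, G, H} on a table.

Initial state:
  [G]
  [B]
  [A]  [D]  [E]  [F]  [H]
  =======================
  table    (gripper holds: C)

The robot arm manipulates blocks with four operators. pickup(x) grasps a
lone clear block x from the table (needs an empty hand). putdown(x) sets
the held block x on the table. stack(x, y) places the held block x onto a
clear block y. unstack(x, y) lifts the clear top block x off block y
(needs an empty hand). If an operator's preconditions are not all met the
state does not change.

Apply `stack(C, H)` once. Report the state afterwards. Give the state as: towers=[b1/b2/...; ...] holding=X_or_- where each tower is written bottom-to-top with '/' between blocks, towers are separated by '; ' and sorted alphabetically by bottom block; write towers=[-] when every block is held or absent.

towers=[A/B/G; D; E; F; H/C] holding=-

before: towers=[A/B/G; D; E; F; H] holding=C
pre[stack(C, H)]: holding(C) yes, clear(H) yes, C≠H yes
all met → apply stack(C, H)
after:  towers=[A/B/G; D; E; F; H/C] holding=-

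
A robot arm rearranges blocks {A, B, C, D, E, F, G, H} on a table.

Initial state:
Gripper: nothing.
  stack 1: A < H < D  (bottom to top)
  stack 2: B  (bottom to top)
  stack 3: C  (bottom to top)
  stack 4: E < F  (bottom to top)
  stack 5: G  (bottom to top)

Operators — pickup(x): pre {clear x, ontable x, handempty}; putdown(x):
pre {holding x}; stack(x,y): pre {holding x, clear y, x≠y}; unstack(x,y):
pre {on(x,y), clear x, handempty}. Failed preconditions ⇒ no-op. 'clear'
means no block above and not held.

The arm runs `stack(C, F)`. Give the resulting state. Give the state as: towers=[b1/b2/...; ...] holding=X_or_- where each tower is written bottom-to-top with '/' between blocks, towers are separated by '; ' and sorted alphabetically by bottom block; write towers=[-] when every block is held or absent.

before: towers=[A/H/D; B; C; E/F; G] holding=-
pre[stack(C, F)]: holding(C) ✗, clear(F) ✓, C≠F ✓
holding(C) unmet → stack(C, F) is a no-op
after:  towers=[A/H/D; B; C; E/F; G] holding=-

towers=[A/H/D; B; C; E/F; G] holding=-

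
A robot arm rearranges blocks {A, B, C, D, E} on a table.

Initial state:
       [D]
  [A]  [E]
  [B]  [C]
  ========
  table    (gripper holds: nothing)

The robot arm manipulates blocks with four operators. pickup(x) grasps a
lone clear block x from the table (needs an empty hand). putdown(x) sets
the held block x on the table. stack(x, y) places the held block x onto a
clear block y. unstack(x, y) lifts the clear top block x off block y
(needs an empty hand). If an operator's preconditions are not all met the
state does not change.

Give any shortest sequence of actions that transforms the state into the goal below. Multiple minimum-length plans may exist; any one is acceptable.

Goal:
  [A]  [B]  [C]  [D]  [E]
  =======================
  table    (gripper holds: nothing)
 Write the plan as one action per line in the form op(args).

step 1 (unstack(D, E)): towers=[B/A; C/E] holding=D
step 2 (putdown(D)): towers=[B/A; C/E; D] holding=-
step 3 (unstack(A, B)): towers=[B; C/E; D] holding=A
step 4 (putdown(A)): towers=[A; B; C/E; D] holding=-
step 5 (unstack(E, C)): towers=[A; B; C; D] holding=E
step 6 (putdown(E)): towers=[A; B; C; D; E] holding=-
goal check: towers=[A; B; C; D; E] holding=- — reached (length 6, optimal by BFS)

unstack(D, E)
putdown(D)
unstack(A, B)
putdown(A)
unstack(E, C)
putdown(E)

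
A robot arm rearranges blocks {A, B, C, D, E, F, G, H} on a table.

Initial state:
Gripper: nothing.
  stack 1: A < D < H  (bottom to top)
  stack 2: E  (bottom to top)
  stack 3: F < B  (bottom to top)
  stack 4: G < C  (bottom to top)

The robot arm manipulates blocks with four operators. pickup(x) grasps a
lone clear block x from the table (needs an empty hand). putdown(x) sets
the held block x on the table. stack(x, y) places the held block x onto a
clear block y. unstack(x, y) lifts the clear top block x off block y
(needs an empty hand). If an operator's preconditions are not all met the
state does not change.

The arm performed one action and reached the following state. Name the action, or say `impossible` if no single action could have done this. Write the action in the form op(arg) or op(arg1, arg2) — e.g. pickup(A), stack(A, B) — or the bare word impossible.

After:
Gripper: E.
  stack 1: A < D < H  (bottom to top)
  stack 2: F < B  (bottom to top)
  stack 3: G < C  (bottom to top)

pickup(E)

target: towers=[A/D/H; F/B; G/C] holding=E
         pickup(E) → towers=[A/D/H; F/B; G/C] holding=E  ← match
     unstack(H, D) → towers=[A/D; E; F/B; G/C] holding=H
     unstack(B, F) → towers=[A/D/H; E; F; G/C] holding=B
     unstack(C, G) → towers=[A/D/H; E; F/B; G] holding=C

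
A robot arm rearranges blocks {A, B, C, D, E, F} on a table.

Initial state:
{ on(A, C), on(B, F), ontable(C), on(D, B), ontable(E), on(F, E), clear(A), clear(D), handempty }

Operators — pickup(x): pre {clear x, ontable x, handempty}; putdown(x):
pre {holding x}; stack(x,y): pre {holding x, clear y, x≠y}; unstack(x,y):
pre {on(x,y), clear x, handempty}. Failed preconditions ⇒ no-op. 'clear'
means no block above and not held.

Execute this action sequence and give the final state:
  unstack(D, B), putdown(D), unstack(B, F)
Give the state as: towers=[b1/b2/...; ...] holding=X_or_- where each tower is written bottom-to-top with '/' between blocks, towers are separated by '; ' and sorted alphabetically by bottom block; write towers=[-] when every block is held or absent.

towers=[C/A; D; E/F] holding=B

step 1 (unstack(D, B)): towers=[C/A; E/F/B] holding=D
step 2 (putdown(D)): towers=[C/A; D; E/F/B] holding=-
step 3 (unstack(B, F)): towers=[C/A; D; E/F] holding=B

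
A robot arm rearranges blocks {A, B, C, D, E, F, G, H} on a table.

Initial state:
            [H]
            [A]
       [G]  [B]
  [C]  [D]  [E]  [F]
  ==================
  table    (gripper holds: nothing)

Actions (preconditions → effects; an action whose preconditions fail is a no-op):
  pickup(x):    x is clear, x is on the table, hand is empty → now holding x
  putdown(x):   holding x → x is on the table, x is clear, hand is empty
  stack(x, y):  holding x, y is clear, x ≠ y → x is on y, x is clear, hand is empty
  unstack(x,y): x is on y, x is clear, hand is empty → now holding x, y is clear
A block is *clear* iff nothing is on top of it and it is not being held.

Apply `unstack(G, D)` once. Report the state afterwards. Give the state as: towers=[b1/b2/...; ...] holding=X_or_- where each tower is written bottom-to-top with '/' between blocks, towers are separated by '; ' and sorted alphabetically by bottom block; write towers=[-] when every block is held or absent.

before: towers=[C; D/G; E/B/A/H; F] holding=-
pre[unstack(G, D)]: on(G,D) yes, clear(G) yes, handempty yes
all met → apply unstack(G, D)
after:  towers=[C; D; E/B/A/H; F] holding=G

towers=[C; D; E/B/A/H; F] holding=G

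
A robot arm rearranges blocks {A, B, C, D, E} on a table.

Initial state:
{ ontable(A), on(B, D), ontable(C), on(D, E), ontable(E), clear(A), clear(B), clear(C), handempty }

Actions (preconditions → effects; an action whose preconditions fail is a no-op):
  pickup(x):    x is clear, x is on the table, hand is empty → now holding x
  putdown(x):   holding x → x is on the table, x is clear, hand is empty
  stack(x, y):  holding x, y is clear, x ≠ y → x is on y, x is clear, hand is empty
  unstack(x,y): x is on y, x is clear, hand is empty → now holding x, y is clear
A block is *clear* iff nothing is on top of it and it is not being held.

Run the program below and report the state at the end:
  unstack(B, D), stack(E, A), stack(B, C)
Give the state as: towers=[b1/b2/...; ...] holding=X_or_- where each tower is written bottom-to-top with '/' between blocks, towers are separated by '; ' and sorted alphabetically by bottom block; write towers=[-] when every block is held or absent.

towers=[A; C/B; E/D] holding=-

step 1 (unstack(B, D)): towers=[A; C; E/D] holding=B
step 2 (stack(E, A)) [no-op]: towers=[A; C; E/D] holding=B
step 3 (stack(B, C)): towers=[A; C/B; E/D] holding=-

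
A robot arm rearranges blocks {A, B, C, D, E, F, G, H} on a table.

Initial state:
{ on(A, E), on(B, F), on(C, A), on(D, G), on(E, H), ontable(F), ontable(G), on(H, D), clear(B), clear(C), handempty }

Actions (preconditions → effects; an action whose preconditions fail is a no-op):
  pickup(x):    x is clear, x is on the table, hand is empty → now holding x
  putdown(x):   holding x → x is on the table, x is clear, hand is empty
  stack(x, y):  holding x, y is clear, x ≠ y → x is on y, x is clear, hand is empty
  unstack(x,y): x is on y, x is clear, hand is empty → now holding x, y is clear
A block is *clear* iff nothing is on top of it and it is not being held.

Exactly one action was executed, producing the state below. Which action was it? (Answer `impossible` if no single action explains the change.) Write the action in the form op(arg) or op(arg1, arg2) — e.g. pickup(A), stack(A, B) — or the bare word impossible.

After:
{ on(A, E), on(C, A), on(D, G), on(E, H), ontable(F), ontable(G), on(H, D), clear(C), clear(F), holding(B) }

unstack(B, F)

target: towers=[F; G/D/H/E/A/C] holding=B
     unstack(B, F) → towers=[F; G/D/H/E/A/C] holding=B  ← match
     unstack(C, A) → towers=[F/B; G/D/H/E/A] holding=C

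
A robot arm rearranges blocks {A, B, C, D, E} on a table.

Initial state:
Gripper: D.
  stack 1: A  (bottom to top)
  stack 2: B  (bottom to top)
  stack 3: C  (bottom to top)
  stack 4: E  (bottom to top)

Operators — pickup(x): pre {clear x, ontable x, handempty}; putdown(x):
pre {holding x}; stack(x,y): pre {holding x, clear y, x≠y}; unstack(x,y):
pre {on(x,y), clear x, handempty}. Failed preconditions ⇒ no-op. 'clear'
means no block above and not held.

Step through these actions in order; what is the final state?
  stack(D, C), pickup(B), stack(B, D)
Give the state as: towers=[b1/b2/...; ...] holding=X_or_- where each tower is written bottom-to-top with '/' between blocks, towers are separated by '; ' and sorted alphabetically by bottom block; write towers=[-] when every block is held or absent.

step 1 (stack(D, C)): towers=[A; B; C/D; E] holding=-
step 2 (pickup(B)): towers=[A; C/D; E] holding=B
step 3 (stack(B, D)): towers=[A; C/D/B; E] holding=-

towers=[A; C/D/B; E] holding=-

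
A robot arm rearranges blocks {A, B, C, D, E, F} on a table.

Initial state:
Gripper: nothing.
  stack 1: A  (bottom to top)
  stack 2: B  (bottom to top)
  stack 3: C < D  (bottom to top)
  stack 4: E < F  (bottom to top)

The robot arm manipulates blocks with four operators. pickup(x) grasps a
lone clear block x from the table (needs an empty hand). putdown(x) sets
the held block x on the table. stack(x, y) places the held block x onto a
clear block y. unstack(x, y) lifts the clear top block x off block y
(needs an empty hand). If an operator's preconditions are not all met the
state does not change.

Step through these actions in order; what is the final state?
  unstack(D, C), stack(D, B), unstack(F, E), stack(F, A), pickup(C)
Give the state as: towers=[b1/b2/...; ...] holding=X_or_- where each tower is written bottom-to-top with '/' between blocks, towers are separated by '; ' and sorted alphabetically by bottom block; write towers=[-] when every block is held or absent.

step 1 (unstack(D, C)): towers=[A; B; C; E/F] holding=D
step 2 (stack(D, B)): towers=[A; B/D; C; E/F] holding=-
step 3 (unstack(F, E)): towers=[A; B/D; C; E] holding=F
step 4 (stack(F, A)): towers=[A/F; B/D; C; E] holding=-
step 5 (pickup(C)): towers=[A/F; B/D; E] holding=C

towers=[A/F; B/D; E] holding=C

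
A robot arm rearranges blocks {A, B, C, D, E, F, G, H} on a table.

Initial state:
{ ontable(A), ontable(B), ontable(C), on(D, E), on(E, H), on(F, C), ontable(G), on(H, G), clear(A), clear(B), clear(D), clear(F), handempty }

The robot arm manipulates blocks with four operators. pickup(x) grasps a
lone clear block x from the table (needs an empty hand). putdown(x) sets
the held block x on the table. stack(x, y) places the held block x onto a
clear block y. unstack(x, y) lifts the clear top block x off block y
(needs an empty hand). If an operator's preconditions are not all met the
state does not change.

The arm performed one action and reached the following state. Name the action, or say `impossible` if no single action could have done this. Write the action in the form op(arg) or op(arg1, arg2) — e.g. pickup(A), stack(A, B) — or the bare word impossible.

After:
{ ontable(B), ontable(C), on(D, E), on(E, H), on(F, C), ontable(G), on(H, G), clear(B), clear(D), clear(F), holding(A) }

target: towers=[B; C/F; G/H/E/D] holding=A
         pickup(A) → towers=[B; C/F; G/H/E/D] holding=A  ← match
         pickup(B) → towers=[A; C/F; G/H/E/D] holding=B
     unstack(F, C) → towers=[A; B; C; G/H/E/D] holding=F
     unstack(D, E) → towers=[A; B; C/F; G/H/E] holding=D

pickup(A)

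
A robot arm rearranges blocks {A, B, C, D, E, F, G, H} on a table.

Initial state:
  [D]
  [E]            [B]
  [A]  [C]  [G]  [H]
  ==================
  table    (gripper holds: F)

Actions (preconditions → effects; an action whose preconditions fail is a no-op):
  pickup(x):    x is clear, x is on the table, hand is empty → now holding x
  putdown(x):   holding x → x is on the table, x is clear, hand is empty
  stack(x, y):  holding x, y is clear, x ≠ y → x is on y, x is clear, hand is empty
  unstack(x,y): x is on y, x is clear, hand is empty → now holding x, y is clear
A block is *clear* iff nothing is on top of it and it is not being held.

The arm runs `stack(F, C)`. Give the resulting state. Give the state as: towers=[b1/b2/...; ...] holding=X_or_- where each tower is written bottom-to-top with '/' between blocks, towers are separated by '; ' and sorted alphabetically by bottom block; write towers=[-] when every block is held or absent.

towers=[A/E/D; C/F; G; H/B] holding=-

before: towers=[A/E/D; C; G; H/B] holding=F
pre[stack(F, C)]: holding(F) yes, clear(C) yes, F≠C yes
all met → apply stack(F, C)
after:  towers=[A/E/D; C/F; G; H/B] holding=-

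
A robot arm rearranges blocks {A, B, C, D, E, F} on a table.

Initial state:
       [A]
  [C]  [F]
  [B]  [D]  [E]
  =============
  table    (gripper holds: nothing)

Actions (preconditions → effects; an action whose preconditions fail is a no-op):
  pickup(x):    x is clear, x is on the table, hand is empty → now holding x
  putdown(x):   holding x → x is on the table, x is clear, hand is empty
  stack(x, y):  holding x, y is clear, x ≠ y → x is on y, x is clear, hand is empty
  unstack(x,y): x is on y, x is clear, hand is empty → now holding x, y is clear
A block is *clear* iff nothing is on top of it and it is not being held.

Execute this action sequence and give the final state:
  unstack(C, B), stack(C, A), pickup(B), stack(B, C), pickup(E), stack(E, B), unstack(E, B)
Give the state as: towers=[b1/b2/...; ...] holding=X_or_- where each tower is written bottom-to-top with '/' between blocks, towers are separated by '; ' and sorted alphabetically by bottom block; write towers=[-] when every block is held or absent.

step 1 (unstack(C, B)): towers=[B; D/F/A; E] holding=C
step 2 (stack(C, A)): towers=[B; D/F/A/C; E] holding=-
step 3 (pickup(B)): towers=[D/F/A/C; E] holding=B
step 4 (stack(B, C)): towers=[D/F/A/C/B; E] holding=-
step 5 (pickup(E)): towers=[D/F/A/C/B] holding=E
step 6 (stack(E, B)): towers=[D/F/A/C/B/E] holding=-
step 7 (unstack(E, B)): towers=[D/F/A/C/B] holding=E

towers=[D/F/A/C/B] holding=E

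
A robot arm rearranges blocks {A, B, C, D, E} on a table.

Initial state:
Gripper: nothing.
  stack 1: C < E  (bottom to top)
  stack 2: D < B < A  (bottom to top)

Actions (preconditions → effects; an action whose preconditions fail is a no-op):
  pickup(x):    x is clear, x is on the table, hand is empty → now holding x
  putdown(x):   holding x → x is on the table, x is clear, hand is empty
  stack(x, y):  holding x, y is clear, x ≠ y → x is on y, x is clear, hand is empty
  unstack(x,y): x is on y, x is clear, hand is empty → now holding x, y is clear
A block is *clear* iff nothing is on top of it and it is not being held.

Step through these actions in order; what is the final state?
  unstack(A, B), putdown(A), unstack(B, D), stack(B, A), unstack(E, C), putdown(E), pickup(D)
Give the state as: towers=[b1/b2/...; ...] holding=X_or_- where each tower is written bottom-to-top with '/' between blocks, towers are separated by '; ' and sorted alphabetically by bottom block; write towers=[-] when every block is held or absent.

step 1 (unstack(A, B)): towers=[C/E; D/B] holding=A
step 2 (putdown(A)): towers=[A; C/E; D/B] holding=-
step 3 (unstack(B, D)): towers=[A; C/E; D] holding=B
step 4 (stack(B, A)): towers=[A/B; C/E; D] holding=-
step 5 (unstack(E, C)): towers=[A/B; C; D] holding=E
step 6 (putdown(E)): towers=[A/B; C; D; E] holding=-
step 7 (pickup(D)): towers=[A/B; C; E] holding=D

towers=[A/B; C; E] holding=D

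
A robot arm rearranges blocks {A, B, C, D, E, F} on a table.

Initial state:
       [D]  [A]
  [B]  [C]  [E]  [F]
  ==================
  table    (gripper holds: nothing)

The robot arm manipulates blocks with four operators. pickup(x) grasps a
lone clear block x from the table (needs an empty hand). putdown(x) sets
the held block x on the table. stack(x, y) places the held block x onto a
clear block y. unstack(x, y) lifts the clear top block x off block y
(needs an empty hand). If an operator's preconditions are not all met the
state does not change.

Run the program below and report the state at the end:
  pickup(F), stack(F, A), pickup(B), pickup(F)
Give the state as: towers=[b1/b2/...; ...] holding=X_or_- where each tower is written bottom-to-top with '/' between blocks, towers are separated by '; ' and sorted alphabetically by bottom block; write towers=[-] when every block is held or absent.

step 1 (pickup(F)): towers=[B; C/D; E/A] holding=F
step 2 (stack(F, A)): towers=[B; C/D; E/A/F] holding=-
step 3 (pickup(B)): towers=[C/D; E/A/F] holding=B
step 4 (pickup(F)) [no-op]: towers=[C/D; E/A/F] holding=B

towers=[C/D; E/A/F] holding=B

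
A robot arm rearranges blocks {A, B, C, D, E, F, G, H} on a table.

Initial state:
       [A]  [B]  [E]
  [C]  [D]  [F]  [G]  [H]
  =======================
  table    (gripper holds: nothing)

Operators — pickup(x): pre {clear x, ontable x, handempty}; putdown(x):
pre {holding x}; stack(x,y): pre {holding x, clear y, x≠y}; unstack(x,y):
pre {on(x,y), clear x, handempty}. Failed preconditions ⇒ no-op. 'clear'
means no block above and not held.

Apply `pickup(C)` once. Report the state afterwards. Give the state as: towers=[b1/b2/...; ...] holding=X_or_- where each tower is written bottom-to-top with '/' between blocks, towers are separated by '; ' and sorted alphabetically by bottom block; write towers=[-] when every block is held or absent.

towers=[D/A; F/B; G/E; H] holding=C

before: towers=[C; D/A; F/B; G/E; H] holding=-
pre[pickup(C)]: clear(C) ✓, ontable(C) ✓, handempty ✓
all met → apply pickup(C)
after:  towers=[D/A; F/B; G/E; H] holding=C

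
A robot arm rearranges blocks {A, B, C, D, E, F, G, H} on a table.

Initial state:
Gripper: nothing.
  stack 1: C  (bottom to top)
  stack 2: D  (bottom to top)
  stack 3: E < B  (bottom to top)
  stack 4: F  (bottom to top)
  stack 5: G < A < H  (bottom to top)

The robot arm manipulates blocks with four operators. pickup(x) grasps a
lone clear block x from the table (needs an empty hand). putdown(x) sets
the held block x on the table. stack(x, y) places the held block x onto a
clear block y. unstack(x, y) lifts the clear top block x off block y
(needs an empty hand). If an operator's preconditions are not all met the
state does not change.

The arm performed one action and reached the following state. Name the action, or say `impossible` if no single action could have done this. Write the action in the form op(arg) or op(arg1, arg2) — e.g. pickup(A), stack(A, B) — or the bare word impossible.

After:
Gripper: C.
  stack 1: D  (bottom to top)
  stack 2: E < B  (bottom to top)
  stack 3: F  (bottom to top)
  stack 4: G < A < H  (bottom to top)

target: towers=[D; E/B; F; G/A/H] holding=C
     unstack(H, A) → towers=[C; D; E/B; F; G/A] holding=H
     unstack(B, E) → towers=[C; D; E; F; G/A/H] holding=B
         pickup(F) → towers=[C; D; E/B; G/A/H] holding=F
         pickup(D) → towers=[C; E/B; F; G/A/H] holding=D
         pickup(C) → towers=[D; E/B; F; G/A/H] holding=C  ← match

pickup(C)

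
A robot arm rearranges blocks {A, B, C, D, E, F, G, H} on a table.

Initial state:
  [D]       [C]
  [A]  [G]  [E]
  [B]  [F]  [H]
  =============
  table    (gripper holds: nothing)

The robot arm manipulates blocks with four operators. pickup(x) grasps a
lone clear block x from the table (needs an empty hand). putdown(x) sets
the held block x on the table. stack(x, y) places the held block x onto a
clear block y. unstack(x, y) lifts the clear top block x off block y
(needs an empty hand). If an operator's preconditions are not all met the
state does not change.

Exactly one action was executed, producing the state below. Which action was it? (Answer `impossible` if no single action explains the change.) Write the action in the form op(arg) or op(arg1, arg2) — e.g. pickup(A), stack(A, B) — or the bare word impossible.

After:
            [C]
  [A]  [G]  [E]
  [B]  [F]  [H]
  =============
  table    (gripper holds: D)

unstack(D, A)

target: towers=[B/A; F/G; H/E/C] holding=D
     unstack(G, F) → towers=[B/A/D; F; H/E/C] holding=G
     unstack(D, A) → towers=[B/A; F/G; H/E/C] holding=D  ← match
     unstack(C, E) → towers=[B/A/D; F/G; H/E] holding=C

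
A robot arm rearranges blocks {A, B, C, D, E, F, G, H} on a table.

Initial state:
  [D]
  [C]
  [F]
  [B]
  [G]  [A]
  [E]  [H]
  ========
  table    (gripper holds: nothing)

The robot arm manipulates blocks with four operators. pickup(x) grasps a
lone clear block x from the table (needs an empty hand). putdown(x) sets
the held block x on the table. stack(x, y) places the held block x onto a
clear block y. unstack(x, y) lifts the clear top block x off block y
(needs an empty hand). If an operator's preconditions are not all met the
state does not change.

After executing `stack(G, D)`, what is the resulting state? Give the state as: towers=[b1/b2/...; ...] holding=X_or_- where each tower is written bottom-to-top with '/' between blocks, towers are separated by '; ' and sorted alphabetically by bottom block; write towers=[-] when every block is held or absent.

towers=[E/G/B/F/C/D; H/A] holding=-

before: towers=[E/G/B/F/C/D; H/A] holding=-
pre[stack(G, D)]: holding(G) fail, clear(D) ok, G≠D ok
holding(G) unmet → stack(G, D) is a no-op
after:  towers=[E/G/B/F/C/D; H/A] holding=-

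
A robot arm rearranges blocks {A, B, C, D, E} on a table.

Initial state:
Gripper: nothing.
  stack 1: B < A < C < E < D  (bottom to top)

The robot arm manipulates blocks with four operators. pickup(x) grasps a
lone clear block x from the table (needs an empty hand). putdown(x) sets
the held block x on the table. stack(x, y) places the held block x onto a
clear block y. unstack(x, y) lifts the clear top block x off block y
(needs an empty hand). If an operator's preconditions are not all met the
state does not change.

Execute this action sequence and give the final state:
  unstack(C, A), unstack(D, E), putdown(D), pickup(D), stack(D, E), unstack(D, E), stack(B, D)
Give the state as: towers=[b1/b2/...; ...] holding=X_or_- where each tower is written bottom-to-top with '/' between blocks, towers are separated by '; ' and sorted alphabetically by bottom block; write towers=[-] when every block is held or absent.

towers=[B/A/C/E] holding=D

step 1 (unstack(C, A)) [no-op]: towers=[B/A/C/E/D] holding=-
step 2 (unstack(D, E)): towers=[B/A/C/E] holding=D
step 3 (putdown(D)): towers=[B/A/C/E; D] holding=-
step 4 (pickup(D)): towers=[B/A/C/E] holding=D
step 5 (stack(D, E)): towers=[B/A/C/E/D] holding=-
step 6 (unstack(D, E)): towers=[B/A/C/E] holding=D
step 7 (stack(B, D)) [no-op]: towers=[B/A/C/E] holding=D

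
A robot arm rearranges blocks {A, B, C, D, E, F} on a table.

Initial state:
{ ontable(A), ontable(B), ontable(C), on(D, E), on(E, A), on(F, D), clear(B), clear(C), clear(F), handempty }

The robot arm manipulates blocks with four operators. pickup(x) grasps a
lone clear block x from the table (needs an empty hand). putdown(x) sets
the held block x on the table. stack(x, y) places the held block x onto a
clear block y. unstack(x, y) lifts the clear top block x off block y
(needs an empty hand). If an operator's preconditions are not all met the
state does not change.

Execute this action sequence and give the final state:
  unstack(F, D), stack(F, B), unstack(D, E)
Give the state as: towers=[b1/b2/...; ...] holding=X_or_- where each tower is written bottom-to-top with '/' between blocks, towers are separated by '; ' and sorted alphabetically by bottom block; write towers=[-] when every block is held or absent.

towers=[A/E; B/F; C] holding=D

step 1 (unstack(F, D)): towers=[A/E/D; B; C] holding=F
step 2 (stack(F, B)): towers=[A/E/D; B/F; C] holding=-
step 3 (unstack(D, E)): towers=[A/E; B/F; C] holding=D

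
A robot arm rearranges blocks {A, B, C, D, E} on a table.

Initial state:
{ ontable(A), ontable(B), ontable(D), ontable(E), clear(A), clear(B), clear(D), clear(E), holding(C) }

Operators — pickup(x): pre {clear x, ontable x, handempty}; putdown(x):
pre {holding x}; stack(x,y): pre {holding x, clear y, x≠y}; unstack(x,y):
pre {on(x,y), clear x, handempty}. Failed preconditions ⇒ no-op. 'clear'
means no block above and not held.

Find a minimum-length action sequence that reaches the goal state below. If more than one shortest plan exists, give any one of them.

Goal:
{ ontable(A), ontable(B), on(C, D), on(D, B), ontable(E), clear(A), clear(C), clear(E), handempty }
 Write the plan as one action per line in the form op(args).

step 1 (putdown(C)): towers=[A; B; C; D; E] holding=-
step 2 (pickup(D)): towers=[A; B; C; E] holding=D
step 3 (stack(D, B)): towers=[A; B/D; C; E] holding=-
step 4 (pickup(C)): towers=[A; B/D; E] holding=C
step 5 (stack(C, D)): towers=[A; B/D/C; E] holding=-
goal check: towers=[A; B/D/C; E] holding=- — reached (length 5, optimal by BFS)

putdown(C)
pickup(D)
stack(D, B)
pickup(C)
stack(C, D)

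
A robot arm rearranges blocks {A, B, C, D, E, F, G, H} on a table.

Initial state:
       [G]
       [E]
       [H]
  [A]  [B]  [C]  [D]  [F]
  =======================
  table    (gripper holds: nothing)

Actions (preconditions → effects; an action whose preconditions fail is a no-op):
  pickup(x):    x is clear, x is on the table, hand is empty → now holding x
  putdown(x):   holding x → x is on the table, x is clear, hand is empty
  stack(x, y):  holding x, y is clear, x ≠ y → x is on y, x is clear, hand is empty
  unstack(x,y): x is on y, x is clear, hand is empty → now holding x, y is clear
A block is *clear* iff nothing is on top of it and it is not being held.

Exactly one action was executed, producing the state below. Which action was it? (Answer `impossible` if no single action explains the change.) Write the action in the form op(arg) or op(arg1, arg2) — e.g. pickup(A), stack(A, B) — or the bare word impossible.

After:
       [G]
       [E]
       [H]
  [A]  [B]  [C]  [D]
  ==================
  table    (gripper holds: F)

target: towers=[A; B/H/E/G; C; D] holding=F
     unstack(G, E) → towers=[A; B/H/E; C; D; F] holding=G
         pickup(A) → towers=[B/H/E/G; C; D; F] holding=A
         pickup(F) → towers=[A; B/H/E/G; C; D] holding=F  ← match
         pickup(D) → towers=[A; B/H/E/G; C; F] holding=D
         pickup(C) → towers=[A; B/H/E/G; D; F] holding=C

pickup(F)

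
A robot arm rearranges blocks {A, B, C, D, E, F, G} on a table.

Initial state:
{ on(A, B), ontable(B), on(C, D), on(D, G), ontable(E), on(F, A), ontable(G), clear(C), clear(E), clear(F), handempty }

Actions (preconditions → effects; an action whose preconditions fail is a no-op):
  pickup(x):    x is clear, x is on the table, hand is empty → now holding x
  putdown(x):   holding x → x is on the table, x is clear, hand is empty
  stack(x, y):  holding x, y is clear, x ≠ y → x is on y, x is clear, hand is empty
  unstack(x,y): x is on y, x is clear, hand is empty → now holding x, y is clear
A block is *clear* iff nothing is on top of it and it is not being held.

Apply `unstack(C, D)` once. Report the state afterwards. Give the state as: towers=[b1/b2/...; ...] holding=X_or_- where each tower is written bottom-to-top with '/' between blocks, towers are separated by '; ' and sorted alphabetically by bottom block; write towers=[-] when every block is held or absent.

towers=[B/A/F; E; G/D] holding=C

before: towers=[B/A/F; E; G/D/C] holding=-
pre[unstack(C, D)]: on(C,D) yes, clear(C) yes, handempty yes
all met → apply unstack(C, D)
after:  towers=[B/A/F; E; G/D] holding=C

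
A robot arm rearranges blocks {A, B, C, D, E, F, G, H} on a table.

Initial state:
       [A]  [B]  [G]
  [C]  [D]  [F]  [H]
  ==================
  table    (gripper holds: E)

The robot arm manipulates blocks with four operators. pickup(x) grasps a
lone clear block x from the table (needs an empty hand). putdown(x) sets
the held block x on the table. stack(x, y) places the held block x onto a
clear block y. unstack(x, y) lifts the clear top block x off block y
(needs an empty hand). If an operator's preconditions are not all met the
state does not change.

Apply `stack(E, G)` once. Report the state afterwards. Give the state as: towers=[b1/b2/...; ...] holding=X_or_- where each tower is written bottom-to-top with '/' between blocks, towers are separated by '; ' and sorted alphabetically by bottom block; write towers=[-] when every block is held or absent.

before: towers=[C; D/A; F/B; H/G] holding=E
pre[stack(E, G)]: holding(E) ok, clear(G) ok, E≠G ok
all met → apply stack(E, G)
after:  towers=[C; D/A; F/B; H/G/E] holding=-

towers=[C; D/A; F/B; H/G/E] holding=-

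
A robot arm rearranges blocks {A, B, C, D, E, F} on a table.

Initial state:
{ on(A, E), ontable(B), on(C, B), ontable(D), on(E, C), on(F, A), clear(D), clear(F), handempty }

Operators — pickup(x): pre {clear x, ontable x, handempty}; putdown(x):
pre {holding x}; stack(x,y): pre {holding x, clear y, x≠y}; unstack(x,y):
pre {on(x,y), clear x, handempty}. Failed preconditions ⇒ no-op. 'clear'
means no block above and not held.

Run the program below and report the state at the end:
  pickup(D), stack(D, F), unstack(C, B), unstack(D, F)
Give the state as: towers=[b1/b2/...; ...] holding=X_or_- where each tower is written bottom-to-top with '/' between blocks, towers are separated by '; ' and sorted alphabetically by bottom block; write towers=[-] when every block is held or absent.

step 1 (pickup(D)): towers=[B/C/E/A/F] holding=D
step 2 (stack(D, F)): towers=[B/C/E/A/F/D] holding=-
step 3 (unstack(C, B)) [no-op]: towers=[B/C/E/A/F/D] holding=-
step 4 (unstack(D, F)): towers=[B/C/E/A/F] holding=D

towers=[B/C/E/A/F] holding=D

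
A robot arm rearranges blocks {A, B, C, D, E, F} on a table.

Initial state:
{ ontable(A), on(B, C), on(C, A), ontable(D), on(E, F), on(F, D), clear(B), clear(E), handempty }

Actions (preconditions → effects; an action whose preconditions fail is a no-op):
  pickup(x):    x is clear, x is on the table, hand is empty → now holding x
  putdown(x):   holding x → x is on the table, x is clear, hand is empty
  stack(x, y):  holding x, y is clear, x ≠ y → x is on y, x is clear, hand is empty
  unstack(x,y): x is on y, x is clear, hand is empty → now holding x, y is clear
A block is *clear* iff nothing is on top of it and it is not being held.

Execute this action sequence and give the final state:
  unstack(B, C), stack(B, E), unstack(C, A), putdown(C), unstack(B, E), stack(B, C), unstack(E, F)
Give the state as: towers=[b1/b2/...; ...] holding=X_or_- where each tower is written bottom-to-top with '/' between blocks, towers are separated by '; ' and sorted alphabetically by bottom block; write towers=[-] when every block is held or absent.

towers=[A; C/B; D/F] holding=E

step 1 (unstack(B, C)): towers=[A/C; D/F/E] holding=B
step 2 (stack(B, E)): towers=[A/C; D/F/E/B] holding=-
step 3 (unstack(C, A)): towers=[A; D/F/E/B] holding=C
step 4 (putdown(C)): towers=[A; C; D/F/E/B] holding=-
step 5 (unstack(B, E)): towers=[A; C; D/F/E] holding=B
step 6 (stack(B, C)): towers=[A; C/B; D/F/E] holding=-
step 7 (unstack(E, F)): towers=[A; C/B; D/F] holding=E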